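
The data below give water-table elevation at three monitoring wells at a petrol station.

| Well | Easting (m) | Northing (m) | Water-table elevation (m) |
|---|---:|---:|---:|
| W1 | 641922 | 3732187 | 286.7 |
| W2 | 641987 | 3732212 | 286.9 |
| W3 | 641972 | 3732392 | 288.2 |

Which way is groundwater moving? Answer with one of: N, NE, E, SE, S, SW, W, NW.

Three-point gradient (reference W1): Δ to W2 = (65, 25, +0.2), Δ to W3 = (50, 205, +1.5).
∂h/∂x = +0.0002899, ∂h/∂y = +0.007246 (det = 12075).
Flow = −∇h = (-0.0002899 east, -0.007246 north), which points south.

S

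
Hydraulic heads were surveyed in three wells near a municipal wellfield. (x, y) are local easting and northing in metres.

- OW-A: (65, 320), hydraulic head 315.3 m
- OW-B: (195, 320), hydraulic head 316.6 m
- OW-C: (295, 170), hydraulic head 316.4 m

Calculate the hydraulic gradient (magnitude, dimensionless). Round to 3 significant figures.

Taking OW-A as reference: OW-B−OW-A = (130, 0, +1.3); OW-C−OW-A = (230, -150, +1.1).
Determinant of the coordinate differences = 130·(-150) − 230·0 = -19500.
∂h/∂x = [(+1.3)·(-150) − (+1.1)·0] / -19500 = +0.01000
∂h/∂y = [130·(+1.1) − 230·(+1.3)] / -19500 = +0.008000
|∇h| = √(0.01000² + 0.008000²) = 0.01281

0.0128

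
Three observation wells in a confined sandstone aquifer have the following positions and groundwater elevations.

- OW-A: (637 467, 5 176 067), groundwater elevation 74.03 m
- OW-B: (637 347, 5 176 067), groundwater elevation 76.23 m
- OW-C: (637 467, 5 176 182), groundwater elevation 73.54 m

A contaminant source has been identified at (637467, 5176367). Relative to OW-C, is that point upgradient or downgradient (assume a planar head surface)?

∂h/∂x = (76.23 − 74.03) / (637347 − 637467) = -0.01833
∂h/∂y = (73.54 − 74.03) / (5176182 − 5176067) = -0.004261
Head at (637467, 5176367) = 74.03 + (-0.01833)·(0) + (-0.004261)·(300) = 72.75 m.
That is lower than the 73.54 m at OW-C, so the point is downgradient.

downgradient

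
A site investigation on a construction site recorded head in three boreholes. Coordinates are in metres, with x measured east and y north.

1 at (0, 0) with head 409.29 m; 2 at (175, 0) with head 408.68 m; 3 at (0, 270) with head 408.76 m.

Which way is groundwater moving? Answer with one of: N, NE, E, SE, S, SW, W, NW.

∂h/∂x = (408.68 − 409.29) / (175 − 0) = -0.003486
∂h/∂y = (408.76 − 409.29) / (270 − 0) = -0.001963
Flow = −∇h = (+0.003486 east, +0.001963 north), which points northeast.

NE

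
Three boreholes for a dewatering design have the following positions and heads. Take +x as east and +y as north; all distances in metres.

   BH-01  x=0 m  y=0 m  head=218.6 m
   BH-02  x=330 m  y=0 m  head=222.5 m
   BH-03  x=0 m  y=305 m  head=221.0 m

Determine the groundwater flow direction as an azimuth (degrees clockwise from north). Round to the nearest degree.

∂h/∂x = (222.5 − 218.6) / (330 − 0) = +0.01182
∂h/∂y = (221.0 − 218.6) / (305 − 0) = +0.007869
Flow direction (−∇h) has components (-0.01182 E, -0.007869 N).
Azimuth = atan2(E, N) = atan2(-0.01182, -0.007869) = 236.3° ≈ 236°.

236°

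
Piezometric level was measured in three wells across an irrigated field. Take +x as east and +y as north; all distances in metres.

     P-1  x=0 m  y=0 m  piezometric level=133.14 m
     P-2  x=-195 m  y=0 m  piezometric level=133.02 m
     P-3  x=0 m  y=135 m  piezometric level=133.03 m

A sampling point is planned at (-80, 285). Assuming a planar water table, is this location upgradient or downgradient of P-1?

downgradient

∂h/∂x = (133.02 − 133.14) / (-195 − 0) = +0.0006154
∂h/∂y = (133.03 − 133.14) / (135 − 0) = -0.0008148
Head at (-80, 285) = 133.14 + (+0.0006154)·(-80) + (-0.0008148)·(285) = 132.86 m.
That is lower than the 133.14 m at P-1, so the point is downgradient.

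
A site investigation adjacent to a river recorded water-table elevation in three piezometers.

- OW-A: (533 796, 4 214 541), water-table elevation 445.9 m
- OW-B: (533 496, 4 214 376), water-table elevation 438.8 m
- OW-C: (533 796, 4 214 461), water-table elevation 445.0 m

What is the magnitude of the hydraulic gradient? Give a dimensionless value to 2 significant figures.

Taking OW-A as reference: OW-B−OW-A = (-300, -165, -7.1); OW-C−OW-A = (0, -80, -0.9).
Determinant of the coordinate differences = (-300)·(-80) − 0·(-165) = 24000.
∂h/∂x = [(-7.1)·(-80) − (-0.9)·(-165)] / 24000 = +0.01748
∂h/∂y = [(-300)·(-0.9) − 0·(-7.1)] / 24000 = +0.01125
|∇h| = √(0.01748² + 0.01125²) = 0.02079

0.021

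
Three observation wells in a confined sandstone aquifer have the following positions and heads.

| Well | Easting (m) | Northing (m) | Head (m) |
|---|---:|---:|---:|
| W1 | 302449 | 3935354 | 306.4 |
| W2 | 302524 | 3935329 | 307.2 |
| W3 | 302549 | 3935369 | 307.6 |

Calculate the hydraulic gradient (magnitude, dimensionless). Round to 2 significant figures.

With h = a·x + b·y + c and W1 as origin, the differences give:
  75·a + (-25)·b = +0.8
  100·a + 15·b = +1.2
Eliminate b (×15 and ×(-25), subtract): 3625·a = 42.00 → a = ∂h/∂x = +0.01159
Back-substitute: b = ∂h/∂y = +0.002759.
|∇h| = √(0.01159² + 0.002759²) = 0.01191

0.012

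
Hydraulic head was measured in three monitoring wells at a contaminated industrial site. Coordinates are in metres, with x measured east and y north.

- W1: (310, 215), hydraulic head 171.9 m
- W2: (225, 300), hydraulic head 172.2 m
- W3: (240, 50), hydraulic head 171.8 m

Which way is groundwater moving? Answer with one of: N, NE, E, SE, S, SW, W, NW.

Differences from W1: to W2 (Δx, Δy, Δh) = (-85, 85, +0.3); to W3 = (-70, -165, -0.1).
Solve a·Δx + b·Δy = Δh: det = (-85)·(-165) − (-70)·85 = 19975.
∂h/∂x = [(+0.3)·(-165) − (-0.1)·85] / 19975 = -0.002053
∂h/∂y = [(-85)·(-0.1) − (-70)·(+0.3)] / 19975 = +0.001477
Flow = −∇h = (+0.002053 east, -0.001477 north), which points southeast.

SE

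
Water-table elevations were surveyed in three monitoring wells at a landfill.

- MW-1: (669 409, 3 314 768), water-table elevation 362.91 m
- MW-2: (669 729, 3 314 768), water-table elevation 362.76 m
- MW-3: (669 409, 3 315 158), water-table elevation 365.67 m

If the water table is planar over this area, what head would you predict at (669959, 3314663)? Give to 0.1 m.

361.9 m

∂h/∂x = (362.76 − 362.91) / (669729 − 669409) = -0.0004688
∂h/∂y = (365.67 − 362.91) / (3315158 − 3314768) = +0.007077
h(669959, 3314663) = 362.91 + (-0.0004688)·(550) + (+0.007077)·(-105) = 362.91 -0.258 -0.743 = 361.909 m.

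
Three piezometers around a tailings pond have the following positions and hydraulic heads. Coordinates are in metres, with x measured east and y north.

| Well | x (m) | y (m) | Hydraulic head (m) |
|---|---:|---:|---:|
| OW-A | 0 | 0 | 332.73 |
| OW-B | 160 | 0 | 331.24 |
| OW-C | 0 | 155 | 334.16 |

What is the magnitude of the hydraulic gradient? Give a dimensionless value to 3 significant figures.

0.0131

∂h/∂x = (331.24 − 332.73) / (160 − 0) = -0.009313
∂h/∂y = (334.16 − 332.73) / (155 − 0) = +0.009226
|∇h| = √(-0.009313² + 0.009226²) = 0.01311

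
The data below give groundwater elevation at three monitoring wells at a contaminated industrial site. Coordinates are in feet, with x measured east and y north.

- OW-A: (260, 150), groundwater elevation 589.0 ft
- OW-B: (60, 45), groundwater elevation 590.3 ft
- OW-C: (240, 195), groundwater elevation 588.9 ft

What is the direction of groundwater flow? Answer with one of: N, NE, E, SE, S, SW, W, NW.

Differences from OW-A: to OW-B (Δx, Δy, Δh) = (-200, -105, +1.3); to OW-C = (-20, 45, -0.1).
Solve a·Δx + b·Δy = Δh: det = (-200)·45 − (-20)·(-105) = -11100.
∂h/∂x = [(+1.3)·45 − (-0.1)·(-105)] / -11100 = -0.004324
∂h/∂y = [(-200)·(-0.1) − (-20)·(+1.3)] / -11100 = -0.004144
Flow = −∇h = (+0.004324 east, +0.004144 north), which points northeast.

NE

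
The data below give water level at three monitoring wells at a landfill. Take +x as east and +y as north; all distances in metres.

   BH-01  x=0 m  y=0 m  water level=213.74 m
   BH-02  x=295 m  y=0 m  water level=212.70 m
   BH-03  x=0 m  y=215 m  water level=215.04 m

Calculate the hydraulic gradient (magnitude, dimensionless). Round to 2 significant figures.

∂h/∂x = (212.70 − 213.74) / (295 − 0) = -0.003525
∂h/∂y = (215.04 − 213.74) / (215 − 0) = +0.006047
|∇h| = √(-0.003525² + 0.006047²) = 0.006999

0.0070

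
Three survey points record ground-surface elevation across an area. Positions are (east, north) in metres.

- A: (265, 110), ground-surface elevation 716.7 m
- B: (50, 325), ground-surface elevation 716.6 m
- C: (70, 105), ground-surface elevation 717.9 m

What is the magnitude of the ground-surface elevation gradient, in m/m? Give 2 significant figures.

0.0088 m/m

Three-point gradient (reference A): Δ to B = (-215, 215, -0.1), Δ to C = (-195, -5, +1.2).
∂z/∂x = -0.005988, ∂z/∂y = -0.006453 (det = 43000).
|∇f| = √(-0.005988² + -0.006453²) = 0.008803 m/m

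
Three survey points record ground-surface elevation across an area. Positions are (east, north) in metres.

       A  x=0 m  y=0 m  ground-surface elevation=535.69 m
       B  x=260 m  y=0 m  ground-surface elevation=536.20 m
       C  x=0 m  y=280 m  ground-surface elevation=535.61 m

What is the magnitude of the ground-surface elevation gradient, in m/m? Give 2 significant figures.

0.0020 m/m

∂z/∂x = (536.20 − 535.69) / (260 − 0) = +0.001962
∂z/∂y = (535.61 − 535.69) / (280 − 0) = -0.0002857
|∇f| = √(0.001962² + -0.0002857²) = 0.001983 m/m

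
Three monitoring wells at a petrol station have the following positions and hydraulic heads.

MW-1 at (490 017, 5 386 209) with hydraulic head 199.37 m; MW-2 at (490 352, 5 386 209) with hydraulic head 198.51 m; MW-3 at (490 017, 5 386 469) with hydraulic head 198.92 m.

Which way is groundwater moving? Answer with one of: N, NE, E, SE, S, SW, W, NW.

NE

∂h/∂x = (198.51 − 199.37) / (490352 − 490017) = -0.002567
∂h/∂y = (198.92 − 199.37) / (5386469 − 5386209) = -0.001731
Flow = −∇h = (+0.002567 east, +0.001731 north), which points northeast.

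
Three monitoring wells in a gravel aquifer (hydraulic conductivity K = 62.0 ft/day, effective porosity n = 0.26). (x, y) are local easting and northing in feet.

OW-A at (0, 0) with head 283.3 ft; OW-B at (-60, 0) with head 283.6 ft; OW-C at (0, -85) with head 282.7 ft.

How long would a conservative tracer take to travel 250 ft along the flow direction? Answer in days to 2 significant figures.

∂h/∂x = (283.6 − 283.3) / (-60 − 0) = -0.005000
∂h/∂y = (282.7 − 283.3) / (-85 − 0) = +0.007059
|∇h| = √(-0.005000² + 0.007059²) = 0.00865
Seepage velocity v = K·i/n = 62.0 × 0.00865 / 0.26 = 2.063 ft/day.
t = 250 / 2.063 = 121.2 days.

120 days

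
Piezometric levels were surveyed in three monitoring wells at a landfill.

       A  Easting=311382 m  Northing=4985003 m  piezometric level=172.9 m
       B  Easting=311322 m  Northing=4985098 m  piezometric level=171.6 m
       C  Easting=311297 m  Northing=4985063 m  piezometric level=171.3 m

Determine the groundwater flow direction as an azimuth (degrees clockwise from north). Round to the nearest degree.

281°

With h = a·x + b·y + c and A as origin, the differences give:
  (-60)·a + 95·b = -1.3
  (-85)·a + 60·b = -1.6
Eliminate b (×60 and ×95, subtract): 4475·a = 74.00 → a = ∂h/∂x = +0.01654
Back-substitute: b = ∂h/∂y = -0.003240.
Flow direction (−∇h) has components (-0.01654 E, +0.003240 N).
Azimuth = atan2(E, N) = atan2(-0.01654, +0.003240) = 281.1° ≈ 281°.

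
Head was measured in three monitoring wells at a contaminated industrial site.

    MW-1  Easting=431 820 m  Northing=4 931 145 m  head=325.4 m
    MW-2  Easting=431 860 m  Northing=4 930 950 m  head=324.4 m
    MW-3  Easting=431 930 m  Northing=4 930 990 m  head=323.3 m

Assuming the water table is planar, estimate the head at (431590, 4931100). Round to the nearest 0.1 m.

329.2 m

Differences from MW-1: to MW-2 (Δx, Δy, Δh) = (40, -195, -1.0); to MW-3 = (110, -155, -2.1).
Determinant of the coordinate differences = 40·(-155) − 110·(-195) = 15250.
∂h/∂x = [(-1.0)·(-155) − (-2.1)·(-195)] / 15250 = -0.01669
∂h/∂y = [40·(-2.1) − 110·(-1.0)] / 15250 = +0.001705
h(431590, 4931100) = 325.4 + (-0.01669)·(-230) + (+0.001705)·(-45) = 325.4 +3.838 -0.077 = 329.162 m.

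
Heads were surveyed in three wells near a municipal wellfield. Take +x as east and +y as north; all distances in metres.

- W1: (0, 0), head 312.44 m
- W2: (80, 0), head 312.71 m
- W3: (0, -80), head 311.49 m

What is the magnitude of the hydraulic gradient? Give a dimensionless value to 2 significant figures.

0.012

∂h/∂x = (312.71 − 312.44) / (80 − 0) = +0.003375
∂h/∂y = (311.49 − 312.44) / (-80 − 0) = +0.01187
|∇h| = √(0.003375² + 0.01187²) = 0.01234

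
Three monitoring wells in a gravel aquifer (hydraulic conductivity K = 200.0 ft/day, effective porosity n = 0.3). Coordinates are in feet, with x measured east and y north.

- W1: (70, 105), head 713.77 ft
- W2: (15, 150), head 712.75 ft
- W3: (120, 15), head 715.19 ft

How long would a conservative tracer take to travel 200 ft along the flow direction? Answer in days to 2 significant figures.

Taking W1 as reference: W2−W1 = (-55, 45, -1.02); W3−W1 = (50, -90, +1.42).
Solve a·Δx + b·Δy = Δh: det = (-55)·(-90) − 50·45 = 2700.
∂h/∂x = [(-1.02)·(-90) − (+1.42)·45] / 2700 = +0.01033
∂h/∂y = [(-55)·(+1.42) − 50·(-1.02)] / 2700 = -0.01004
|∇h| = √(0.01033² + -0.01004²) = 0.01441
Seepage velocity v = K·i/n = 200.0 × 0.01441 / 0.3 = 9.607 ft/day.
t = 200 / 9.607 = 20.82 days.

21 days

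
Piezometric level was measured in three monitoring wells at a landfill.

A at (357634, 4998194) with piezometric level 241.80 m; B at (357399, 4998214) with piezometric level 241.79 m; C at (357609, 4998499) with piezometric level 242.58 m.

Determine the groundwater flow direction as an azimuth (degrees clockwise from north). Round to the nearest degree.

186°

With h = a·x + b·y + c and A as origin, the differences give:
  (-235)·a + 20·b = -0.01
  (-25)·a + 305·b = +0.78
Eliminate b (×305 and ×20, subtract): -71175·a = -18.650 → a = ∂h/∂x = +0.0002620
Back-substitute: b = ∂h/∂y = +0.002579.
Flow direction (−∇h) has components (-0.0002620 E, -0.002579 N).
Azimuth = atan2(E, N) = atan2(-0.0002620, -0.002579) = 185.8° ≈ 186°.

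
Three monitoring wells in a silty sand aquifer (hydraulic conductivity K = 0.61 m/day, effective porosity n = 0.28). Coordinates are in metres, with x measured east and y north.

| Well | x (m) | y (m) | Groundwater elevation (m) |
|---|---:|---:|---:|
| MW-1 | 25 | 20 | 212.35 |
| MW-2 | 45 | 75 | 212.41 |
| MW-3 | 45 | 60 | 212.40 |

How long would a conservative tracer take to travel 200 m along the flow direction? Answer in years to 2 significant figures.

190 years

Taking MW-1 as reference: MW-2−MW-1 = (20, 55, +0.06); MW-3−MW-1 = (20, 40, +0.05).
Solve a·Δx + b·Δy = Δh: det = 20·40 − 20·55 = -300.
∂h/∂x = [(+0.06)·40 − (+0.05)·55] / -300 = +0.001167
∂h/∂y = [20·(+0.05) − 20·(+0.06)] / -300 = +0.0006667
|∇h| = √(0.001167² + 0.0006667²) = 0.001344
Seepage velocity v = K·i/n = 0.61 × 0.001344 / 0.28 = 0.002928 m/day.
t = 200 / 0.002928 = 6.831e+04 days = 187 years.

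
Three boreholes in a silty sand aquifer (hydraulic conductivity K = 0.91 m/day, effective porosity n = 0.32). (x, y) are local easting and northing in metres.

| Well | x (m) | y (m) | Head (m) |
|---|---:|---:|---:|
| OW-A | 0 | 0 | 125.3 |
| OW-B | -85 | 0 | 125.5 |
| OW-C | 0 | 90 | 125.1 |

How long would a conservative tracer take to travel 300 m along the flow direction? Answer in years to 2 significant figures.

∂h/∂x = (125.5 − 125.3) / (-85 − 0) = -0.002353
∂h/∂y = (125.1 − 125.3) / (90 − 0) = -0.002222
|∇h| = √(-0.002353² + -0.002222²) = 0.003236
Seepage velocity v = K·i/n = 0.91 × 0.003236 / 0.32 = 0.009202 m/day.
t = 300 / 0.009202 = 3.26e+04 days = 89.3 years.

89 years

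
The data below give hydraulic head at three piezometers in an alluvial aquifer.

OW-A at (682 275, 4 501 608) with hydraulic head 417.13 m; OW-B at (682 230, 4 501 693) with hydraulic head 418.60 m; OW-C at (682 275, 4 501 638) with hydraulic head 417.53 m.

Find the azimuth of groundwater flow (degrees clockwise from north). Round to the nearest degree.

Differences from OW-A: to OW-B (Δx, Δy, Δh) = (-45, 85, +1.47); to OW-C = (0, 30, +0.40).
Determinant of the coordinate differences = (-45)·30 − 0·85 = -1350.
∂h/∂x = [(+1.47)·30 − (+0.40)·85] / -1350 = -0.007481
∂h/∂y = [(-45)·(+0.40) − 0·(+1.47)] / -1350 = +0.01333
Flow direction (−∇h) has components (+0.007481 E, -0.01333 N).
Azimuth = atan2(E, N) = atan2(+0.007481, -0.01333) = 150.7° ≈ 151°.

151°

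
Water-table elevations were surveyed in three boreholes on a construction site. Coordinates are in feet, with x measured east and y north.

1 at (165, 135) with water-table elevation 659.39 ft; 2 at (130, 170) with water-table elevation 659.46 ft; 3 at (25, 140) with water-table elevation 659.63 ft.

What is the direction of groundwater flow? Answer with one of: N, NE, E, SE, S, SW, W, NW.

Taking 1 as reference: 2−1 = (-35, 35, +0.07); 3−1 = (-140, 5, +0.24).
Determinant of the coordinate differences = (-35)·5 − (-140)·35 = 4725.
∂h/∂x = [(+0.07)·5 − (+0.24)·35] / 4725 = -0.001704
∂h/∂y = [(-35)·(+0.24) − (-140)·(+0.07)] / 4725 = +0.0002963
Flow = −∇h = (+0.001704 east, -0.0002963 north), which points east.

E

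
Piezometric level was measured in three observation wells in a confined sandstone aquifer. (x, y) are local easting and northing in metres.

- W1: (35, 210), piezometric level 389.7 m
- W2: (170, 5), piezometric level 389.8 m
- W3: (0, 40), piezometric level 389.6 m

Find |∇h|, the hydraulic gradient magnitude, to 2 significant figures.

Taking W1 as reference: W2−W1 = (135, -205, +0.1); W3−W1 = (-35, -170, -0.1).
Solve a·Δx + b·Δy = Δh: det = 135·(-170) − (-35)·(-205) = -30125.
∂h/∂x = [(+0.1)·(-170) − (-0.1)·(-205)] / -30125 = +0.001245
∂h/∂y = [135·(-0.1) − (-35)·(+0.1)] / -30125 = +0.0003320
|∇h| = √(0.001245² + 0.0003320²) = 0.001289

0.0013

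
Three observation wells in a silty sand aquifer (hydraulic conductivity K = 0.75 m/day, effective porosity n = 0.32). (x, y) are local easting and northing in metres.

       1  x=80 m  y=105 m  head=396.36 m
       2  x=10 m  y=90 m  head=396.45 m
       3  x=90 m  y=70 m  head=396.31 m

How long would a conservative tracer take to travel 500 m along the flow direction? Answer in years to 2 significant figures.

Differences from 1: to 2 (Δx, Δy, Δh) = (-70, -15, +0.09); to 3 = (10, -35, -0.05).
Solve a·Δx + b·Δy = Δh: det = (-70)·(-35) − 10·(-15) = 2600.
∂h/∂x = [(+0.09)·(-35) − (-0.05)·(-15)] / 2600 = -0.001500
∂h/∂y = [(-70)·(-0.05) − 10·(+0.09)] / 2600 = +0.001000
|∇h| = √(-0.001500² + 0.001000²) = 0.001803
Seepage velocity v = K·i/n = 0.75 × 0.001803 / 0.32 = 0.004226 m/day.
t = 500 / 0.004226 = 1.183e+05 days = 324 years.

320 years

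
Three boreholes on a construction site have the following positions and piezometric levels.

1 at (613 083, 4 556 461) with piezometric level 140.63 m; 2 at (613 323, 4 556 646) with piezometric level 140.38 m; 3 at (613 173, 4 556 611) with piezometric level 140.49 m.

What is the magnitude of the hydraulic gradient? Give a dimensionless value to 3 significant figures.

0.000830

Taking 1 as reference: 2−1 = (240, 185, -0.25); 3−1 = (90, 150, -0.14).
Determinant of the coordinate differences = 240·150 − 90·185 = 19350.
∂h/∂x = [(-0.25)·150 − (-0.14)·185] / 19350 = -0.0005995
∂h/∂y = [240·(-0.14) − 90·(-0.25)] / 19350 = -0.0005736
|∇h| = √(-0.0005995² + -0.0005736²) = 0.0008297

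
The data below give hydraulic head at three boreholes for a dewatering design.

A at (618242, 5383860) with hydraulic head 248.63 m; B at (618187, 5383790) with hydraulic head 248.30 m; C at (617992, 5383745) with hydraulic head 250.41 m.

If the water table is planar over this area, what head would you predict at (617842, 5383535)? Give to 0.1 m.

249.2 m

With h = a·x + b·y + c and A as origin, the differences give:
  (-55)·a + (-70)·b = -0.33
  (-250)·a + (-115)·b = +1.78
Eliminate b (×(-115) and ×(-70), subtract): -11175·a = 162.550 → a = ∂h/∂x = -0.01455
Back-substitute: b = ∂h/∂y = +0.01614.
h(617842, 5383535) = 248.63 + (-0.01455)·(-400) + (+0.01614)·(-325) = 248.63 +5.818 -5.247 = 249.202 m.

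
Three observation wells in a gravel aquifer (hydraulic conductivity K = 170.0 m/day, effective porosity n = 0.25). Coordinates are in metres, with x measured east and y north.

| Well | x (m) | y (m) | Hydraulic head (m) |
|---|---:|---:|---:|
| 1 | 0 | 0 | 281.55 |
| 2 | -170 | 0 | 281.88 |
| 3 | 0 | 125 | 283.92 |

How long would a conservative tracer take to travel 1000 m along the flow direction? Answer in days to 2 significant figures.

77 days

∂h/∂x = (281.88 − 281.55) / (-170 − 0) = -0.001941
∂h/∂y = (283.92 − 281.55) / (125 − 0) = +0.01896
|∇h| = √(-0.001941² + 0.01896²) = 0.01906
Seepage velocity v = K·i/n = 170.0 × 0.01906 / 0.25 = 12.96 m/day.
t = 1000 / 12.96 = 77.16 days.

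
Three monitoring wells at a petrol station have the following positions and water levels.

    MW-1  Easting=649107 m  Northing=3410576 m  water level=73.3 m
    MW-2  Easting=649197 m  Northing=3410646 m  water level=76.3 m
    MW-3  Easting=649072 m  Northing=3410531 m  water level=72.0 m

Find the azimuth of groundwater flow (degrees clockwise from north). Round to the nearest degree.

With h = a·x + b·y + c and MW-1 as origin, the differences give:
  90·a + 70·b = +3.0
  (-35)·a + (-45)·b = -1.3
Eliminate b (×(-45) and ×70, subtract): -1600·a = -44.00 → a = ∂h/∂x = +0.02750
Back-substitute: b = ∂h/∂y = +0.007500.
Flow direction (−∇h) has components (-0.02750 E, -0.007500 N).
Azimuth = atan2(E, N) = atan2(-0.02750, -0.007500) = 254.7° ≈ 255°.

255°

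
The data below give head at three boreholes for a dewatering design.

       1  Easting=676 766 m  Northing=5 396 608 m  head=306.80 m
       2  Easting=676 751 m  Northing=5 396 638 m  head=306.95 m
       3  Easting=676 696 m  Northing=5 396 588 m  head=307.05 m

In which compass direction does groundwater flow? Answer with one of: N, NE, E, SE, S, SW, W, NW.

SE

With h = a·x + b·y + c and 1 as origin, the differences give:
  (-15)·a + 30·b = +0.15
  (-70)·a + (-20)·b = +0.25
Eliminate b (×(-20) and ×30, subtract): 2400·a = -10.500 → a = ∂h/∂x = -0.004375
Back-substitute: b = ∂h/∂y = +0.002812.
Flow = −∇h = (+0.004375 east, -0.002812 north), which points southeast.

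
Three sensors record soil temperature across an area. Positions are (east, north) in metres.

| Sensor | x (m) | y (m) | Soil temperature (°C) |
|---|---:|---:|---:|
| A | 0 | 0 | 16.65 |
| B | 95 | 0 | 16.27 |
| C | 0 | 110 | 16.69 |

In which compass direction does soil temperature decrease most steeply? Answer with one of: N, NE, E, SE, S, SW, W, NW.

∂T/∂x = (16.27 − 16.65) / (95 − 0) = -0.004000
∂T/∂y = (16.69 − 16.65) / (110 − 0) = +0.0003636
Steepest decrease is along −∇f = (+0.004000 E, -0.0003636 N) → east.

E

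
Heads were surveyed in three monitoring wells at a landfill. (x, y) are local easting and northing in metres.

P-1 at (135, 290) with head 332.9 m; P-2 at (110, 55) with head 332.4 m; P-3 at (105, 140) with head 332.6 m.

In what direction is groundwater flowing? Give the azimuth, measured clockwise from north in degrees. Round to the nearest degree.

149°

With h = a·x + b·y + c and P-1 as origin, the differences give:
  (-25)·a + (-235)·b = -0.5
  (-30)·a + (-150)·b = -0.3
Eliminate b (×(-150) and ×(-235), subtract): -3300·a = 4.50 → a = ∂h/∂x = -0.001364
Back-substitute: b = ∂h/∂y = +0.002273.
Flow direction (−∇h) has components (+0.001364 E, -0.002273 N).
Azimuth = atan2(E, N) = atan2(+0.001364, -0.002273) = 149.0° ≈ 149°.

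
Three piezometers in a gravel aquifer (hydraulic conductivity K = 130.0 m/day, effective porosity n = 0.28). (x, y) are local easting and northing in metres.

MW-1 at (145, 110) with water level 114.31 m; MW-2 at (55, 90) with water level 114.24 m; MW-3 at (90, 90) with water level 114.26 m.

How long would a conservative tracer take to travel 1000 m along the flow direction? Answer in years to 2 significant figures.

5.4 years

Taking MW-1 as reference: MW-2−MW-1 = (-90, -20, -0.07); MW-3−MW-1 = (-55, -20, -0.05).
Solve a·Δx + b·Δy = Δh: det = (-90)·(-20) − (-55)·(-20) = 700.
∂h/∂x = [(-0.07)·(-20) − (-0.05)·(-20)] / 700 = +0.0005714
∂h/∂y = [(-90)·(-0.05) − (-55)·(-0.07)] / 700 = +0.0009286
|∇h| = √(0.0005714² + 0.0009286²) = 0.00109
Seepage velocity v = K·i/n = 130.0 × 0.00109 / 0.28 = 0.5061 m/day.
t = 1000 / 0.5061 = 1976 days = 5.41 years.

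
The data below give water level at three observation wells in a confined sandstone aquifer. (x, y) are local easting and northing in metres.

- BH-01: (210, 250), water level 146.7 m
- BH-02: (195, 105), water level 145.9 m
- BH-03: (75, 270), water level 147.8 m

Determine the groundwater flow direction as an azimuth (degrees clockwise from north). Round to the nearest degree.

131°

Three-point gradient (reference BH-01): Δ to BH-02 = (-15, -145, -0.8), Δ to BH-03 = (-135, 20, +1.1).
∂h/∂x = -0.007220, ∂h/∂y = +0.006264 (det = -19875).
Flow direction (−∇h) has components (+0.007220 E, -0.006264 N).
Azimuth = atan2(E, N) = atan2(+0.007220, -0.006264) = 130.9° ≈ 131°.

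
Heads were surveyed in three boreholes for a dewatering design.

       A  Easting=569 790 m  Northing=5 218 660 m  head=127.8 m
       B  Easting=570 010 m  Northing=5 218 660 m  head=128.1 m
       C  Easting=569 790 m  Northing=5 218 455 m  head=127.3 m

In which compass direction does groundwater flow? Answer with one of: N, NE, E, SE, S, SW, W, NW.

SW

∂h/∂x = (128.1 − 127.8) / (570010 − 569790) = +0.001364
∂h/∂y = (127.3 − 127.8) / (5218455 − 5218660) = +0.002439
Flow = −∇h = (-0.001364 east, -0.002439 north), which points southwest.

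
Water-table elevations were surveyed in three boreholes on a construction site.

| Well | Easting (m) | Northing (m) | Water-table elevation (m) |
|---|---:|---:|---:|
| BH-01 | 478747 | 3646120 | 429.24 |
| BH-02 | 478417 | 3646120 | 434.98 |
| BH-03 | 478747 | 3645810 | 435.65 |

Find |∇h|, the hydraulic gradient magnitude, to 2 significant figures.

∂h/∂x = (434.98 − 429.24) / (478417 − 478747) = -0.01739
∂h/∂y = (435.65 − 429.24) / (3645810 − 3646120) = -0.02068
|∇h| = √(-0.01739² + -0.02068²) = 0.02702

0.027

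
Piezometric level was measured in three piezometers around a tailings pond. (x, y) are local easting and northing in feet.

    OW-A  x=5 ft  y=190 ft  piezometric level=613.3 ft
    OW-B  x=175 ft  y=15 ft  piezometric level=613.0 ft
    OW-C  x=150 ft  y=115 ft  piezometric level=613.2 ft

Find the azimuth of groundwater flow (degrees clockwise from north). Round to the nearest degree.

With h = a·x + b·y + c and OW-A as origin, the differences give:
  170·a + (-175)·b = -0.3
  145·a + (-75)·b = -0.1
Eliminate b (×(-75) and ×(-175), subtract): 12625·a = 5.00 → a = ∂h/∂x = +0.0003960
Back-substitute: b = ∂h/∂y = +0.002099.
Flow direction (−∇h) has components (-0.0003960 E, -0.002099 N).
Azimuth = atan2(E, N) = atan2(-0.0003960, -0.002099) = 190.7° ≈ 191°.

191°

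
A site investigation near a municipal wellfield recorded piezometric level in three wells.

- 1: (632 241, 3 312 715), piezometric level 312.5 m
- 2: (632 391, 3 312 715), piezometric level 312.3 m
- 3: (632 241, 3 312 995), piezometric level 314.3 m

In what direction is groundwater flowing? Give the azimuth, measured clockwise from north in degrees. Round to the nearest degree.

∂h/∂x = (312.3 − 312.5) / (632391 − 632241) = -0.001333
∂h/∂y = (314.3 − 312.5) / (3312995 − 3312715) = +0.006429
Flow direction (−∇h) has components (+0.001333 E, -0.006429 N).
Azimuth = atan2(E, N) = atan2(+0.001333, -0.006429) = 168.3° ≈ 168°.

168°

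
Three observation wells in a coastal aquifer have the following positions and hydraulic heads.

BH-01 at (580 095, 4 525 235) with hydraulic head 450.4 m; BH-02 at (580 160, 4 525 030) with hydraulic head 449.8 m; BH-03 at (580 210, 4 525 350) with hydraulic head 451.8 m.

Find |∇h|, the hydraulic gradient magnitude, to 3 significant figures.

0.00871

With h = a·x + b·y + c and BH-01 as origin, the differences give:
  65·a + (-205)·b = -0.6
  115·a + 115·b = +1.4
Eliminate b (×115 and ×(-205), subtract): 31050·a = 218.00 → a = ∂h/∂x = +0.007021
Back-substitute: b = ∂h/∂y = +0.005153.
|∇h| = √(0.007021² + 0.005153²) = 0.008709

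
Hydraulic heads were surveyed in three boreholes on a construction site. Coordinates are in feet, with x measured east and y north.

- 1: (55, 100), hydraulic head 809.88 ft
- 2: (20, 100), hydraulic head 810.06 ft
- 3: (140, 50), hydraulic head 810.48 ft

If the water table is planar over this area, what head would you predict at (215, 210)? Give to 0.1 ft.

806.8 ft

Differences from 1: to 2 (Δx, Δy, Δh) = (-35, 0, +0.18); to 3 = (85, -50, +0.60).
Solve a·Δx + b·Δy = Δh: det = (-35)·(-50) − 85·0 = 1750.
∂h/∂x = [(+0.18)·(-50) − (+0.60)·0] / 1750 = -0.005143
∂h/∂y = [(-35)·(+0.60) − 85·(+0.18)] / 1750 = -0.02074
h(215, 210) = 809.88 + (-0.005143)·(160) + (-0.02074)·(110) = 809.88 -0.823 -2.282 = 806.775 ft.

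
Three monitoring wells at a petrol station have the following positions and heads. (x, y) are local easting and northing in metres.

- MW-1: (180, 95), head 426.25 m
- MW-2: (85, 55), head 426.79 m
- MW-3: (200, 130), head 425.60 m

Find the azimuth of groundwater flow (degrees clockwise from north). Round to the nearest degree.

352°

With h = a·x + b·y + c and MW-1 as origin, the differences give:
  (-95)·a + (-40)·b = +0.54
  20·a + 35·b = -0.65
Eliminate b (×35 and ×(-40), subtract): -2525·a = -7.100 → a = ∂h/∂x = +0.002812
Back-substitute: b = ∂h/∂y = -0.02018.
Flow direction (−∇h) has components (-0.002812 E, +0.02018 N).
Azimuth = atan2(E, N) = atan2(-0.002812, +0.02018) = 352.1° ≈ 352°.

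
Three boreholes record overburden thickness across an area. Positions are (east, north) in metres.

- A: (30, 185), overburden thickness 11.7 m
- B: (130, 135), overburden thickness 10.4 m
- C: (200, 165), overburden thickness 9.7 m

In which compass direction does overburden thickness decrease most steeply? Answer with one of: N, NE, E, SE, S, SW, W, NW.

With d = a·x + b·y + c and A as origin, the differences give:
  100·a + (-50)·b = -1.3
  170·a + (-20)·b = -2.0
Eliminate b (×(-20) and ×(-50), subtract): 6500·a = -74.00 → a = ∂d/∂x = -0.01138
Back-substitute: b = ∂d/∂y = +0.003231.
Steepest decrease is along −∇f = (+0.01138 E, -0.003231 N) → east.

E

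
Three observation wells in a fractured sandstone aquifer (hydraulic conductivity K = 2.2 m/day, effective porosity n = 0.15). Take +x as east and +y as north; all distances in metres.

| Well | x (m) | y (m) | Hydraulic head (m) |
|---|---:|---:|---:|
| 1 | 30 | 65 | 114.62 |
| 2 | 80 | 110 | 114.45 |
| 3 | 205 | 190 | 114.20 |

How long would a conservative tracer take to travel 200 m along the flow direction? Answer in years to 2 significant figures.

6.7 years

Three-point gradient (reference 1): Δ to 2 = (50, 45, -0.17), Δ to 3 = (175, 125, -0.42).
∂h/∂x = +0.001446, ∂h/∂y = -0.005385 (det = -1625).
|∇h| = √(0.001446² + -0.005385²) = 0.005576
Seepage velocity v = K·i/n = 2.2 × 0.005576 / 0.15 = 0.08178 m/day.
t = 200 / 0.08178 = 2446 days = 6.7 years.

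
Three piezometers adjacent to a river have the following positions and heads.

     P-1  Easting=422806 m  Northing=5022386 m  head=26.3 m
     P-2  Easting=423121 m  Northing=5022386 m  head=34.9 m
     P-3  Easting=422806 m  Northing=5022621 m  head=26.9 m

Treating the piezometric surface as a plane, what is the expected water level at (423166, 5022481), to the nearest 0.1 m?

36.4 m

∂h/∂x = (34.9 − 26.3) / (423121 − 422806) = +0.02730
∂h/∂y = (26.9 − 26.3) / (5022621 − 5022386) = +0.002553
h(423166, 5022481) = 26.3 + (+0.02730)·(360) + (+0.002553)·(95) = 26.3 +9.829 +0.243 = 36.371 m.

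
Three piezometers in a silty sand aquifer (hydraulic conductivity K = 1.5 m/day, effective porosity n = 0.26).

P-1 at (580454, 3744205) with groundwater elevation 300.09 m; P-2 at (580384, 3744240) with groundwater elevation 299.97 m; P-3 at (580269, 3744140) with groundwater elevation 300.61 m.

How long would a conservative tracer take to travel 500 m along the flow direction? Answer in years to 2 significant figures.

44 years

Taking P-1 as reference: P-2−P-1 = (-70, 35, -0.12); P-3−P-1 = (-185, -65, +0.52).
Solve a·Δx + b·Δy = Δh: det = (-70)·(-65) − (-185)·35 = 11025.
∂h/∂x = [(-0.12)·(-65) − (+0.52)·35] / 11025 = -0.0009433
∂h/∂y = [(-70)·(+0.52) − (-185)·(-0.12)] / 11025 = -0.005315
|∇h| = √(-0.0009433² + -0.005315²) = 0.005398
Seepage velocity v = K·i/n = 1.5 × 0.005398 / 0.26 = 0.03114 m/day.
t = 500 / 0.03114 = 1.606e+04 days = 44 years.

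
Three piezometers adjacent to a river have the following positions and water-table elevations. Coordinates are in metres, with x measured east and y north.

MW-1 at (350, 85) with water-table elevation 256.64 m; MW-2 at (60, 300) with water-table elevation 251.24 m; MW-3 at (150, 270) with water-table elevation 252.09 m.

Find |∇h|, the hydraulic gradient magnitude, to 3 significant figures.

With h = a·x + b·y + c and MW-1 as origin, the differences give:
  (-290)·a + 215·b = -5.40
  (-200)·a + 185·b = -4.55
Eliminate b (×185 and ×215, subtract): -10650·a = -20.750 → a = ∂h/∂x = +0.001948
Back-substitute: b = ∂h/∂y = -0.02249.
|∇h| = √(0.001948² + -0.02249²) = 0.02257

0.0226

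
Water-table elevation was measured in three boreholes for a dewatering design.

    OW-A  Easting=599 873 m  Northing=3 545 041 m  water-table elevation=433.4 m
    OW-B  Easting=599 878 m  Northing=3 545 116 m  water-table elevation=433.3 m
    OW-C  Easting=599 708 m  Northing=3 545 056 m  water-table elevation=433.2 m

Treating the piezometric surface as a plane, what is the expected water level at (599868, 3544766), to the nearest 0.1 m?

433.8 m

With h = a·x + b·y + c and OW-A as origin, the differences give:
  5·a + 75·b = -0.1
  (-165)·a + 15·b = -0.2
Eliminate b (×15 and ×75, subtract): 12450·a = 13.50 → a = ∂h/∂x = +0.001084
Back-substitute: b = ∂h/∂y = -0.001406.
h(599868, 3544766) = 433.4 + (+0.001084)·(-5) + (-0.001406)·(-275) = 433.4 -0.005 +0.387 = 433.781 m.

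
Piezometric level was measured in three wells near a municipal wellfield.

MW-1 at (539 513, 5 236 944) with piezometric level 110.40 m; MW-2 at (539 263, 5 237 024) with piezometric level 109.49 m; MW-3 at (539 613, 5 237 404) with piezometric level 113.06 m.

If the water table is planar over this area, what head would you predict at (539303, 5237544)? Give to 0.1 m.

112.1 m

Taking MW-1 as reference: MW-2−MW-1 = (-250, 80, -0.91); MW-3−MW-1 = (100, 460, +2.66).
Determinant of the coordinate differences = (-250)·460 − 100·80 = -123000.
∂h/∂x = [(-0.91)·460 − (+2.66)·80] / -123000 = +0.005133
∂h/∂y = [(-250)·(+2.66) − 100·(-0.91)] / -123000 = +0.004667
h(539303, 5237544) = 110.40 + (+0.005133)·(-210) + (+0.004667)·(600) = 110.40 -1.078 +2.800 = 112.122 m.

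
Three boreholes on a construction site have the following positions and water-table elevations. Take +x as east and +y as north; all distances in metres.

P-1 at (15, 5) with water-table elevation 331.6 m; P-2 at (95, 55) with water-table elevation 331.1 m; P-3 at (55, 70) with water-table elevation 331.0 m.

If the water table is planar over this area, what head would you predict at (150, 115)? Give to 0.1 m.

330.5 m

With h = a·x + b·y + c and P-1 as origin, the differences give:
  80·a + 50·b = -0.5
  40·a + 65·b = -0.6
Eliminate b (×65 and ×50, subtract): 3200·a = -2.50 → a = ∂h/∂x = -0.0007812
Back-substitute: b = ∂h/∂y = -0.008750.
h(150, 115) = 331.6 + (-0.0007812)·(135) + (-0.008750)·(110) = 331.6 -0.105 -0.963 = 330.532 m.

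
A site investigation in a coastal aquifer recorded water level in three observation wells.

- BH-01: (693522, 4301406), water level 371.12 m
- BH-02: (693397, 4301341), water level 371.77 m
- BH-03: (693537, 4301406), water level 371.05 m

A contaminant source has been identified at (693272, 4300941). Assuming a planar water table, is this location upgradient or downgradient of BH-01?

Differences from BH-01: to BH-02 (Δx, Δy, Δh) = (-125, -65, +0.65); to BH-03 = (15, 0, -0.07).
Solve a·Δx + b·Δy = Δh: det = (-125)·0 − 15·(-65) = 975.
∂h/∂x = [(+0.65)·0 − (-0.07)·(-65)] / 975 = -0.004667
∂h/∂y = [(-125)·(-0.07) − 15·(+0.65)] / 975 = -0.001026
Head at (693272, 4300941) = 371.12 + (-0.004667)·(-250) + (-0.001026)·(-465) = 372.76 m.
That is higher than the 371.12 m at BH-01, so the point is upgradient.

upgradient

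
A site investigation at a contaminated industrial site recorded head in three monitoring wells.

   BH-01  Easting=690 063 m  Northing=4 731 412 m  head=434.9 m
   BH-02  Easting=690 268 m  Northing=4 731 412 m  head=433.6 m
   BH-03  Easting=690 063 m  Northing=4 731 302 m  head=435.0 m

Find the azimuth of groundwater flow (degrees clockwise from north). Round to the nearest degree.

∂h/∂x = (433.6 − 434.9) / (690268 − 690063) = -0.006341
∂h/∂y = (435.0 − 434.9) / (4731302 − 4731412) = -0.0009091
Flow direction (−∇h) has components (+0.006341 E, +0.0009091 N).
Azimuth = atan2(E, N) = atan2(+0.006341, +0.0009091) = 81.8° ≈ 082°.

082°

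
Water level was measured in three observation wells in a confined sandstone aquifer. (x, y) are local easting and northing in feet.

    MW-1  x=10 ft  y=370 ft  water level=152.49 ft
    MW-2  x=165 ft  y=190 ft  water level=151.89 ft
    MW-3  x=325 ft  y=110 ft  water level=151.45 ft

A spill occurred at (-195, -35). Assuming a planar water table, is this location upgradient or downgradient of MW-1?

downgradient

With h = a·x + b·y + c and MW-1 as origin, the differences give:
  155·a + (-180)·b = -0.60
  315·a + (-260)·b = -1.04
Eliminate b (×(-260) and ×(-180), subtract): 16400·a = -31.200 → a = ∂h/∂x = -0.001902
Back-substitute: b = ∂h/∂y = +0.001695.
Head at (-195, -35) = 152.49 + (-0.001902)·(-205) + (+0.001695)·(-405) = 152.19 ft.
That is lower than the 152.49 ft at MW-1, so the point is downgradient.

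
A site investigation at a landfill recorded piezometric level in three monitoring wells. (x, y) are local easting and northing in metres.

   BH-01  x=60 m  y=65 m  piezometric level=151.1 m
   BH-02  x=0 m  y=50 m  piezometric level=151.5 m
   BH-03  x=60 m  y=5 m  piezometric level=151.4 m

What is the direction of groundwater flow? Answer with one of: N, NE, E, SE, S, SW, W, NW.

Differences from BH-01: to BH-02 (Δx, Δy, Δh) = (-60, -15, +0.4); to BH-03 = (0, -60, +0.3).
Solve a·Δx + b·Δy = Δh: det = (-60)·(-60) − 0·(-15) = 3600.
∂h/∂x = [(+0.4)·(-60) − (+0.3)·(-15)] / 3600 = -0.005417
∂h/∂y = [(-60)·(+0.3) − 0·(+0.4)] / 3600 = -0.005000
Flow = −∇h = (+0.005417 east, +0.005000 north), which points northeast.

NE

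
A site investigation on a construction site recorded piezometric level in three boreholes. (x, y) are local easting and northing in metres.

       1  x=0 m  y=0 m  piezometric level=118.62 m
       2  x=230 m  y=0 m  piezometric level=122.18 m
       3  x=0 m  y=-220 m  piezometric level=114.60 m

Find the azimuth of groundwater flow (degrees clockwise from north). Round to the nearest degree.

220°

∂h/∂x = (122.18 − 118.62) / (230 − 0) = +0.01548
∂h/∂y = (114.60 − 118.62) / (-220 − 0) = +0.01827
Flow direction (−∇h) has components (-0.01548 E, -0.01827 N).
Azimuth = atan2(E, N) = atan2(-0.01548, -0.01827) = 220.3° ≈ 220°.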